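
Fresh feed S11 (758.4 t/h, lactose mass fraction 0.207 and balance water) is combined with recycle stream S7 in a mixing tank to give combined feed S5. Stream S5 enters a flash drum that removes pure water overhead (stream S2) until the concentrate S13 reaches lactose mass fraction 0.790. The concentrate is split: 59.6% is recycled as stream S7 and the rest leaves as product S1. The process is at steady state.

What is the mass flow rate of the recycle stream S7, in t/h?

Overall lactose balance (none leaves overhead): lactose in fresh feed = lactose in product, i.e. 758.4×0.207 = (1−0.596)·S13·0.790.
S13 = 156.99/(0.790×0.404) = 491.88 t/h.
Recycle S7 = 0.596×491.88 = 293.16 t/h.

293.2 t/h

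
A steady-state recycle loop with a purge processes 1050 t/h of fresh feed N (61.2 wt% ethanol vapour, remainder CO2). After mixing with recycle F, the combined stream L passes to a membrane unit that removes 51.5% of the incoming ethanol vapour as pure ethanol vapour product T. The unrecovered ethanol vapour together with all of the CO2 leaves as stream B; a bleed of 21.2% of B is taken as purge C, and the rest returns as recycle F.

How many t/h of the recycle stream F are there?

CO2 enters only via N and leaves only via the purge: 1050×0.388 = 0.212×(CO2 in B), and the membrane unit passes all CO2, so CO2 in L = CO2 in B = 1921.7 t/h.
ethanol vapour in L: m_A = 1050×0.612 + (1−0.212)·(1−0.515)·m_A, so m_A = 642.6/0.6178 = 1040.1 t/h.
B = (1−0.515)×1040.1 + 1921.7 = 2426.2 t/h.
Recycle F = (1−0.212)×2426.2 = 1911.8 t/h.

1912 t/h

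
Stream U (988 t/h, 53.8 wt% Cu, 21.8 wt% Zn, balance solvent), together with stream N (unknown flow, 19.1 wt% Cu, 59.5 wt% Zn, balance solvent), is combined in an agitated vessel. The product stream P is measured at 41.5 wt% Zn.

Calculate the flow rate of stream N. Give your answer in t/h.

1081 t/h

Let N be the unknown flow. Total out = 988 + N.
Zn balance: 215.38 + 0.595·N = 0.415·(988 + N)
(0.595 − 0.415)·N = 0.415×988 − 215.38 = 194.64
N = 194.64 / 0.180 = 1081.3 t/h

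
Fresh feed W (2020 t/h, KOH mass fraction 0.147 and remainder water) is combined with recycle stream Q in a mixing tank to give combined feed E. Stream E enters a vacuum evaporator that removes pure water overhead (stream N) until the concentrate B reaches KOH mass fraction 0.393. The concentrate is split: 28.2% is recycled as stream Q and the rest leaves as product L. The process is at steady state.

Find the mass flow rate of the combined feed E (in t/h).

Overall KOH balance (none leaves overhead): KOH in fresh feed = KOH in product, i.e. 2020×0.147 = (1−0.282)·B·0.393.
B = 296.94/(0.393×0.718) = 1052.3 t/h.
Recycle Q = 0.282×1052.3 = 296.76 t/h.
Combined feed E = 2020 + 296.76 = 2316.8 t/h.

2317 t/h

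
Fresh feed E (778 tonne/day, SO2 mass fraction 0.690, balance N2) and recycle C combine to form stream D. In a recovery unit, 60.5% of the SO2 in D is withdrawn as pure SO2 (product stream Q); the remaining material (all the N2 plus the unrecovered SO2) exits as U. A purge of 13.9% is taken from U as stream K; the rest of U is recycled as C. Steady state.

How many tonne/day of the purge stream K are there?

285.8 tonne/day

N2 enters only via E and leaves only via the purge: 778×0.310 = 0.139×(N2 in U), and the recovery unit passes all N2, so N2 in D = N2 in U = 1735.1 tonne/day.
SO2 in D: m_A = 778×0.690 + (1−0.139)·(1−0.605)·m_A, so m_A = 536.82/0.6599 = 813.48 tonne/day.
U = (1−0.605)×813.48 + 1735.1 = 2056.4 tonne/day.
Purge K = 0.139×2056.4 = 285.84 tonne/day.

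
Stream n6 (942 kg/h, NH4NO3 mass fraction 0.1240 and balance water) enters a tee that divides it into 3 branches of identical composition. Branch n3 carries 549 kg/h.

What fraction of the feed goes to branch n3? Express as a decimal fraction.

Fraction to n3 = 549/942 = 0.5828.

0.583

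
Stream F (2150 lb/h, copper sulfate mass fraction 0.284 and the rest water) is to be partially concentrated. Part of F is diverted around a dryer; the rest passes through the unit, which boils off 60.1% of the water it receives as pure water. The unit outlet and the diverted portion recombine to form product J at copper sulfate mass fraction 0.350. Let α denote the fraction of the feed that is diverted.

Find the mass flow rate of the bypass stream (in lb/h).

All 2150×0.284 = 610.6 lb/h of copper sulfate reaches J, so J = 610.6/0.350 = 1744.6 lb/h and vapour = 405.43 lb/h.
The evaporator receives (1−α)·2150 of feed at 0.716 water and removes 0.601 of that water:
0.601×0.716×(1−α)×2150 = 405.43
(1−α) = 405.43/925.18 = 0.4382;  α = 0.5618.
Bypass flow = 0.5618×2150 = 1207.8 lb/h.

1208 lb/h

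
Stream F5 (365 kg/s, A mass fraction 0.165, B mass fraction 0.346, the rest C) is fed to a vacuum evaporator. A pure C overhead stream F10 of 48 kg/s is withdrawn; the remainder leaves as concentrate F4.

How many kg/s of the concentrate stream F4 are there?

317 kg/s

Concentrate = 365 − 48 = 317 kg/s.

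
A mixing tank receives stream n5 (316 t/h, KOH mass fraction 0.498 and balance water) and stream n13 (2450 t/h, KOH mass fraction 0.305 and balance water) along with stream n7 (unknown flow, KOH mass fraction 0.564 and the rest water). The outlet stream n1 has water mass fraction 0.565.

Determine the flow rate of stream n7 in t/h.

2315 t/h

Let n7 be the unknown flow. Total out = 2766 + n7.
water balance: 1861.4 + 0.436·n7 = 0.565·(2766 + n7)
(0.436 − 0.565)·n7 = 0.565×2766 − 1861.4 = -298.59
n7 = -298.59 / -0.129 = 2314.7 t/h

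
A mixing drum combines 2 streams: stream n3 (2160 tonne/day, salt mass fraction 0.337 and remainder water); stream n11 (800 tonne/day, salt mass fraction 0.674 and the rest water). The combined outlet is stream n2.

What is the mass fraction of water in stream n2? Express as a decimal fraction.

Total flow out = 2160 + 800 = 2960 tonne/day.
water in = 2160×0.663 + 800×0.326 = 1692.9 tonne/day.
water mass fraction in n2 = 1692.9/2960 = 0.572.

0.572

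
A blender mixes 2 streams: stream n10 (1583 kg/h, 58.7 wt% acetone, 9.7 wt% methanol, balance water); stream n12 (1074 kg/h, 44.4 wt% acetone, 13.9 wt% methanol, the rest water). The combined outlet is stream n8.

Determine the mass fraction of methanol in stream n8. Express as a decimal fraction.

0.114

Total flow out = 1583 + 1074 = 2657 kg/h.
methanol in = 1583×0.097 + 1074×0.139 = 302.84 kg/h.
methanol mass fraction in n8 = 302.84/2657 = 0.114.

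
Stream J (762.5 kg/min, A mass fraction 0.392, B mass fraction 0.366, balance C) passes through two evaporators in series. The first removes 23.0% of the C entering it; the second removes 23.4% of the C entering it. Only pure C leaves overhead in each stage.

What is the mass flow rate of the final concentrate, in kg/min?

C in feed = 762.5×0.242 = 184.53 kg/min.
After stage 1: C left = (1−0.230)×184.53 = 142.08; stream total = 720.06 kg/min.
After stage 2: C left = (1−0.234)×142.08 = 108.84; final concentrate = 686.81 kg/min.

686.8 kg/min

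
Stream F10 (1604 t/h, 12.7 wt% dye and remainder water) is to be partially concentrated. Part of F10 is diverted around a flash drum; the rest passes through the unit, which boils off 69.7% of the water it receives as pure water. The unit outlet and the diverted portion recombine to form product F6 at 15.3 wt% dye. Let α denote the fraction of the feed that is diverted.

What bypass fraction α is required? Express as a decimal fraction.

0.721

All 1604×0.127 = 203.71 t/h of dye reaches F6, so F6 = 203.71/0.153 = 1331.4 t/h and vapour = 272.58 t/h.
The evaporator receives (1−α)·1604 of feed at 0.873 water and removes 0.697 of that water:
0.697×0.873×(1−α)×1604 = 272.58
(1−α) = 272.58/976 = 0.2793;  α = 0.7207.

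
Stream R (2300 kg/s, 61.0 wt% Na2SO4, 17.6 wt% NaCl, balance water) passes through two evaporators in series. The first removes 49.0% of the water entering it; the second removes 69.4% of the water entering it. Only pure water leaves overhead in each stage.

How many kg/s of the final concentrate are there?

1885 kg/s

water in feed = 2300×0.214 = 492.2 kg/s.
After stage 1: water left = (1−0.490)×492.2 = 251.02; stream total = 2058.8 kg/s.
After stage 2: water left = (1−0.694)×251.02 = 76.813; final concentrate = 1884.6 kg/s.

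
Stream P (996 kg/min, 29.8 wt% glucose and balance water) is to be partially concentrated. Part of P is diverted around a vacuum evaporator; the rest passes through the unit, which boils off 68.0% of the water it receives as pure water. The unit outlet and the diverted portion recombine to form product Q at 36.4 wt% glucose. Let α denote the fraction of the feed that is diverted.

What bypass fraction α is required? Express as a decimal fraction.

All 996×0.298 = 296.81 kg/min of glucose reaches Q, so Q = 296.81/0.364 = 815.41 kg/min and vapour = 180.59 kg/min.
The evaporator receives (1−α)·996 of feed at 0.702 water and removes 0.680 of that water:
0.680×0.702×(1−α)×996 = 180.59
(1−α) = 180.59/475.45 = 0.3798;  α = 0.6202.

0.620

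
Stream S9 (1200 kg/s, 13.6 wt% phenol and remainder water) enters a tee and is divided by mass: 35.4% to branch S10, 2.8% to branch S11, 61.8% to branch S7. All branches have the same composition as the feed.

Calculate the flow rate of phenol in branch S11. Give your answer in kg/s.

4.57 kg/s

Branch S11 total = 0.028×1200 = 33.6 kg/s.
phenol in S11 = 0.136×33.6 = 4.5696 kg/s.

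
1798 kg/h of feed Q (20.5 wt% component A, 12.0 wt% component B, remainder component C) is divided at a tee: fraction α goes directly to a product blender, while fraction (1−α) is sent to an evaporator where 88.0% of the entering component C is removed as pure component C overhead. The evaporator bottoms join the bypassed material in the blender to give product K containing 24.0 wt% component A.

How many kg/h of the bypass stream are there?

All 1798×0.205 = 368.59 kg/h of component A reaches K, so K = 368.59/0.240 = 1535.8 kg/h and vapour = 262.21 kg/h.
The evaporator receives (1−α)·1798 of feed at 0.675 component C and removes 0.880 of that component C:
0.880×0.675×(1−α)×1798 = 262.21
(1−α) = 262.21/1068 = 0.2455;  α = 0.7545.
Bypass flow = 0.7545×1798 = 1356.6 kg/h.

1357 kg/h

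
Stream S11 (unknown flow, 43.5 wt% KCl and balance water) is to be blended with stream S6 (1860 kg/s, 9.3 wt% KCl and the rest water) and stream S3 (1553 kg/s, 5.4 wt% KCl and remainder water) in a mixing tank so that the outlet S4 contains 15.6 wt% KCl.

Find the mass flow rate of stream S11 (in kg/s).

987.8 kg/s

Let S11 be the unknown flow. Total out = 3413 + S11.
KCl balance: 256.84 + 0.435·S11 = 0.156·(3413 + S11)
(0.435 − 0.156)·S11 = 0.156×3413 − 256.84 = 275.59
S11 = 275.59 / 0.279 = 987.76 kg/s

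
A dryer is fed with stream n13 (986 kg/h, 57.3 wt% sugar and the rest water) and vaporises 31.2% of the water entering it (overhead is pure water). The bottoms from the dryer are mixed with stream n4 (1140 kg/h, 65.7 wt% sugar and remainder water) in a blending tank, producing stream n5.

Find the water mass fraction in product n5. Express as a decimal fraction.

0.341

Vapour removed = 0.312×0.427×986 = 131.36 kg/h; concentrate = 854.64 kg/h.
water reaching the mixer = 289.66 (from concentrate) + 1140×0.343 = 680.68 kg/h.
Product flow = 854.64 + 1140 = 1994.6 kg/h; water fraction = 0.341.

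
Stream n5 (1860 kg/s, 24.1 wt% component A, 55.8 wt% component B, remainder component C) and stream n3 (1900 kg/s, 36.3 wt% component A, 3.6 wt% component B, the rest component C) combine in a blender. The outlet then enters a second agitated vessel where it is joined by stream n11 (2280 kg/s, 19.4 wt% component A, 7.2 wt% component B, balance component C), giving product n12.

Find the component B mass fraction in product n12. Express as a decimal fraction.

0.210

Overall, product flow = 6040 kg/s.
component B in = 1860×0.558 + 1900×0.036 + 2280×0.072 = 1270.4 kg/s.
component B fraction in n12 = 0.210.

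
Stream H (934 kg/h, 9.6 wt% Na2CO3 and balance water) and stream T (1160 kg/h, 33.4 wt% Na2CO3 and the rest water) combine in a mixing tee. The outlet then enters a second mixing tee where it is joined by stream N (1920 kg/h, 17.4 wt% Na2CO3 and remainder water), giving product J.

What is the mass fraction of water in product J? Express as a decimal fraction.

0.798

Overall, product flow = 4014 kg/h.
water in = 934×0.904 + 1160×0.666 + 1920×0.826 = 3202.8 kg/h.
water fraction in J = 0.798.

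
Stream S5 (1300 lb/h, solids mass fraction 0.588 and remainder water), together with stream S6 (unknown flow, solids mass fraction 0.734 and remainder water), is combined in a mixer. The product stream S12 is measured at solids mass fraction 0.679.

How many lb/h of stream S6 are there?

2151 lb/h

Let S6 be the unknown flow. Total out = 1300 + S6.
solids balance: 764.4 + 0.734·S6 = 0.679·(1300 + S6)
(0.734 − 0.679)·S6 = 0.679×1300 − 764.4 = 118.3
S6 = 118.3 / 0.055 = 2150.9 lb/h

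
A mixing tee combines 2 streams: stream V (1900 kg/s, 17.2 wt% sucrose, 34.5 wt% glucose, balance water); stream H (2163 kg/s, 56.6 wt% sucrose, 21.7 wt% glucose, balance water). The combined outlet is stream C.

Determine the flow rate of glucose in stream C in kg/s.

glucose out = glucose in = 1900×0.345 + 2163×0.217 = 1124.9 kg/s.

1125 kg/s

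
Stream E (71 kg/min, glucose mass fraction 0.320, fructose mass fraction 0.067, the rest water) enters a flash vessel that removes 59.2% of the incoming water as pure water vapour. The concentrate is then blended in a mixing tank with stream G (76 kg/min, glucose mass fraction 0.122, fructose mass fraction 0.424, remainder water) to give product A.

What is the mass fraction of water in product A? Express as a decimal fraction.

Vapour removed = 0.592×0.613×71 = 25.766 kg/min; concentrate = 45.234 kg/min.
water reaching the mixer = 17.757 (from concentrate) + 76×0.454 = 52.261 kg/min.
Product flow = 45.234 + 76 = 121.23 kg/min; water fraction = 0.431.

0.431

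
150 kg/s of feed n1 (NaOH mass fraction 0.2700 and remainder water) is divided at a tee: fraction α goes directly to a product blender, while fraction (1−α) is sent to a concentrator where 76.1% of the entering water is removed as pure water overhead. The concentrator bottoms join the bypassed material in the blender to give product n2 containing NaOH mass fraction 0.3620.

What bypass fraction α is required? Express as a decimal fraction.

All 150×0.270 = 40.5 kg/s of NaOH reaches n2, so n2 = 40.5/0.362 = 111.88 kg/s and vapour = 38.122 kg/s.
The evaporator receives (1−α)·150 of feed at 0.730 water and removes 0.761 of that water:
0.761×0.730×(1−α)×150 = 38.122
(1−α) = 38.122/83.329 = 0.4575;  α = 0.5425.

0.543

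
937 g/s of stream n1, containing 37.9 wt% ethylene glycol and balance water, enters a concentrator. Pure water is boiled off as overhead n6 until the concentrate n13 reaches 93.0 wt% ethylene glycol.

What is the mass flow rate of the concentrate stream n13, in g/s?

ethylene glycol is conserved: 937×0.379 = 355.12 g/s all reports to the concentrate.
Concentrate = 355.12/(target fraction) = 381.85 g/s.

381.9 g/s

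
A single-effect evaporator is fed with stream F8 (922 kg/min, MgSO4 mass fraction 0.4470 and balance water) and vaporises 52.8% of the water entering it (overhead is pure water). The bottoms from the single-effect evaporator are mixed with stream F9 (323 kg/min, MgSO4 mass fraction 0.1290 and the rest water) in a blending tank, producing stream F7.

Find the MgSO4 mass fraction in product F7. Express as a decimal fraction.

Vapour removed = 0.528×0.553×922 = 269.21 kg/min; concentrate = 652.79 kg/min.
MgSO4 reaching the mixer = 412.13 (from concentrate) + 323×0.129 = 453.8 kg/min.
Product flow = 652.79 + 323 = 975.79 kg/min; MgSO4 fraction = 0.4651.

0.4651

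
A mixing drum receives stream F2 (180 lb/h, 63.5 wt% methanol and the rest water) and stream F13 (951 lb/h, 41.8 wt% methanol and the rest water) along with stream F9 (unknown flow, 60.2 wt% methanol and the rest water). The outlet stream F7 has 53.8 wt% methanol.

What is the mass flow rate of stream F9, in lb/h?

Let F9 be the unknown flow. Total out = 1131 + F9.
methanol balance: 511.82 + 0.602·F9 = 0.538·(1131 + F9)
(0.602 − 0.538)·F9 = 0.538×1131 − 511.82 = 96.66
F9 = 96.66 / 0.064 = 1510.3 lb/h

1510 lb/h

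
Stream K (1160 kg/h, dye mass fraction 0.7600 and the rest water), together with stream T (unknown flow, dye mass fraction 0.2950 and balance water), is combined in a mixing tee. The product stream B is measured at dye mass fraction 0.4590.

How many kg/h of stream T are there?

2129 kg/h

Let T be the unknown flow. Total out = 1160 + T.
dye balance: 881.6 + 0.295·T = 0.459·(1160 + T)
(0.295 − 0.459)·T = 0.459×1160 − 881.6 = -349.16
T = -349.16 / -0.164 = 2129 kg/h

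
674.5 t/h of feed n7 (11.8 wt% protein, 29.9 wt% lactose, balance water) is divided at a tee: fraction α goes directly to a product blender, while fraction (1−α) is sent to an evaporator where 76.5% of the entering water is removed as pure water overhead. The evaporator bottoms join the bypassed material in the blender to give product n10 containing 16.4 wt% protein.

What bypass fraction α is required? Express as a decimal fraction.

All 674.5×0.118 = 79.591 t/h of protein reaches n10, so n10 = 79.591/0.164 = 485.31 t/h and vapour = 189.19 t/h.
The evaporator receives (1−α)·674.5 of feed at 0.583 water and removes 0.765 of that water:
0.765×0.583×(1−α)×674.5 = 189.19
(1−α) = 189.19/300.82 = 0.6289;  α = 0.3711.

0.371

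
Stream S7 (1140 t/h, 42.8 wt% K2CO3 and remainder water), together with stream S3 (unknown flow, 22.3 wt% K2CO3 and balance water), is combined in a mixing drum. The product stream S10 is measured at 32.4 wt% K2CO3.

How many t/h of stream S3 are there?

1174 t/h

Let S3 be the unknown flow. Total out = 1140 + S3.
K2CO3 balance: 487.92 + 0.223·S3 = 0.324·(1140 + S3)
(0.223 − 0.324)·S3 = 0.324×1140 − 487.92 = -118.56
S3 = -118.56 / -0.101 = 1173.9 t/h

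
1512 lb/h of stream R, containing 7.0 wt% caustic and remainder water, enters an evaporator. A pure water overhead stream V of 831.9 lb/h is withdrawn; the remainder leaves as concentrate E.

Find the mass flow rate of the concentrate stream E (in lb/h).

Concentrate = 1512 − 831.9 = 680.1 lb/h.

680.1 lb/h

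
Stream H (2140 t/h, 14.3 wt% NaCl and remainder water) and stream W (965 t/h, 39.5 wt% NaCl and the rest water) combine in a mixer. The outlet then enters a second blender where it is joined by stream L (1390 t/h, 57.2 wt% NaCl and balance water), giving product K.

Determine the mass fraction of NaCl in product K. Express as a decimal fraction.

0.3298

Overall, product flow = 4495 t/h.
NaCl in = 2140×0.143 + 965×0.395 + 1390×0.572 = 1482.3 t/h.
NaCl fraction in K = 0.3298.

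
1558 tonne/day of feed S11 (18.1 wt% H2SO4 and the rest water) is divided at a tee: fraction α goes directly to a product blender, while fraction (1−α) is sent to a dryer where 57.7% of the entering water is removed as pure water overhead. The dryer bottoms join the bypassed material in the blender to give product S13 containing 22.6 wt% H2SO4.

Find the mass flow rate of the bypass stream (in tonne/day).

901.5 tonne/day

All 1558×0.181 = 282 tonne/day of H2SO4 reaches S13, so S13 = 282/0.226 = 1247.8 tonne/day and vapour = 310.22 tonne/day.
The evaporator receives (1−α)·1558 of feed at 0.819 water and removes 0.577 of that water:
0.577×0.819×(1−α)×1558 = 310.22
(1−α) = 310.22/736.25 = 0.4214;  α = 0.5786.
Bypass flow = 0.5786×1558 = 901.53 tonne/day.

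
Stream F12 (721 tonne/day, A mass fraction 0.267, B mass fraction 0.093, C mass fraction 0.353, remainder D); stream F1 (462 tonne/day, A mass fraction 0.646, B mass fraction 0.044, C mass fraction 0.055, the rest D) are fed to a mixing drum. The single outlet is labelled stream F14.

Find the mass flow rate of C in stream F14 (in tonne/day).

C out = C in = 721×0.353 + 462×0.055 = 279.92 tonne/day.

279.9 tonne/day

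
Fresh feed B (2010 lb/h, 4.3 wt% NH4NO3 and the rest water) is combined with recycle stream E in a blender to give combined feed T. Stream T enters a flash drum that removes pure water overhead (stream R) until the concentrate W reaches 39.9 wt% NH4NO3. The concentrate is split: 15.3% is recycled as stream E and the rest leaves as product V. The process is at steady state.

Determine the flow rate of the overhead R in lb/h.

Overall NH4NO3 balance (none leaves overhead): NH4NO3 in fresh feed = NH4NO3 in product, i.e. 2010×0.043 = (1−0.153)·W·0.399.
W = 86.43/(0.399×0.847) = 255.75 lb/h.
Recycle E = 0.153×255.75 = 39.129 lb/h.
Combined feed T = 2010 + 39.129 = 2049.1 lb/h.
Overhead R = T − W = 2049.1 − 255.75 = 1793.4 lb/h.

1793 lb/h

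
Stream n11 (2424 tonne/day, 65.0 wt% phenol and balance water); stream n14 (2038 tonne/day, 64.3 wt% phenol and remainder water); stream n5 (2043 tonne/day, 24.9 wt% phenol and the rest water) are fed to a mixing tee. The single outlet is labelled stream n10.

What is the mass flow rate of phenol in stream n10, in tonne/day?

3395 tonne/day

phenol out = phenol in = 2424×0.650 + 2038×0.643 + 2043×0.249 = 3394.7 tonne/day.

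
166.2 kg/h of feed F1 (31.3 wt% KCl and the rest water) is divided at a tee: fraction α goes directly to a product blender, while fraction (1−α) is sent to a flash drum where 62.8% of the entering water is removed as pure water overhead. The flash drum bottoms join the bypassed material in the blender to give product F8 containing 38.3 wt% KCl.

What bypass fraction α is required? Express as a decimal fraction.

0.576

All 166.2×0.313 = 52.021 kg/h of KCl reaches F8, so F8 = 52.021/0.383 = 135.82 kg/h and vapour = 30.376 kg/h.
The evaporator receives (1−α)·166.2 of feed at 0.687 water and removes 0.628 of that water:
0.628×0.687×(1−α)×166.2 = 30.376
(1−α) = 30.376/71.705 = 0.4236;  α = 0.5764.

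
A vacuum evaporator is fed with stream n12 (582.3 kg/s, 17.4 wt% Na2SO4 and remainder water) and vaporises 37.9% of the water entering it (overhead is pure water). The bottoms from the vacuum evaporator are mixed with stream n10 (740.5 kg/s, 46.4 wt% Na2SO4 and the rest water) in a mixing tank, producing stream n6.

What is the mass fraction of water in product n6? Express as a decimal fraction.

0.6099

Vapour removed = 0.379×0.826×582.3 = 182.29 kg/s; concentrate = 400.01 kg/s.
water reaching the mixer = 298.69 (from concentrate) + 740.5×0.536 = 695.6 kg/s.
Product flow = 400.01 + 740.5 = 1140.5 kg/s; water fraction = 0.6099.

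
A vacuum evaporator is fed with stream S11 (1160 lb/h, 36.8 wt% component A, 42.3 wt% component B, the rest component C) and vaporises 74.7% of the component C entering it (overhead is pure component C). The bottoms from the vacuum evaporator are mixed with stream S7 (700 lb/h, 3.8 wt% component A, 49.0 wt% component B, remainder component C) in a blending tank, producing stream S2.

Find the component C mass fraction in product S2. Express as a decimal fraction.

0.2333

Vapour removed = 0.747×0.209×1160 = 181.1 lb/h; concentrate = 978.9 lb/h.
component C reaching the mixer = 61.337 (from concentrate) + 700×0.472 = 391.74 lb/h.
Product flow = 978.9 + 700 = 1678.9 lb/h; component C fraction = 0.2333.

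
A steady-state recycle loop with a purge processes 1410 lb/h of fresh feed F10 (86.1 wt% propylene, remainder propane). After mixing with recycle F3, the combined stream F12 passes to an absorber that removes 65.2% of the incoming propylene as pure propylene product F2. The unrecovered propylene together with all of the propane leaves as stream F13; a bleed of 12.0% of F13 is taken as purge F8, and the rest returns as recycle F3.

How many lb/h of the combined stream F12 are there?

propane enters only via F10 and leaves only via the purge: 1410×0.139 = 0.120×(propane in F13), and the absorber passes all propane, so propane in F12 = propane in F13 = 1633.3 lb/h.
propylene in F12: m_A = 1410×0.861 + (1−0.120)·(1−0.652)·m_A, so m_A = 1214/0.6938 = 1749.9 lb/h.
F12 = 1749.9 + 1633.3 = 3383.1 lb/h.

3383 lb/h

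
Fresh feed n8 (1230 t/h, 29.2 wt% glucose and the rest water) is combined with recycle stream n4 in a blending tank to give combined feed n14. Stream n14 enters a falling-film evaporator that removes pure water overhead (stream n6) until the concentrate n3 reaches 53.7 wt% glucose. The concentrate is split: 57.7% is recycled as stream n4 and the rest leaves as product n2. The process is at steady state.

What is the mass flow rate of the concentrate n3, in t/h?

1581 t/h

Overall glucose balance (none leaves overhead): glucose in fresh feed = glucose in product, i.e. 1230×0.292 = (1−0.577)·n3·0.537.
n3 = 359.16/(0.537×0.423) = 1581.2 t/h.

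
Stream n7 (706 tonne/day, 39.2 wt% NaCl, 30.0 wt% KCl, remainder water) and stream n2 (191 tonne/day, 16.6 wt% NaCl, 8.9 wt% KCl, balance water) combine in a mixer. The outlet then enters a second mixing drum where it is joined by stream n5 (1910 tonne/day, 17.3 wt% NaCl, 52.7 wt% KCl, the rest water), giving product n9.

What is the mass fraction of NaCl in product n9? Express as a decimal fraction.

Overall, product flow = 2807 tonne/day.
NaCl in = 706×0.392 + 191×0.166 + 1910×0.173 = 638.89 tonne/day.
NaCl fraction in n9 = 0.228.

0.228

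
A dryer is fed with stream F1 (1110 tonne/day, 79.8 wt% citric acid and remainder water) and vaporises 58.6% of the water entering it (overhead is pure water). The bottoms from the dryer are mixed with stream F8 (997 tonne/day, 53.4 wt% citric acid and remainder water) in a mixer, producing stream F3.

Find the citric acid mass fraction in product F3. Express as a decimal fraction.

0.718

Vapour removed = 0.586×0.202×1110 = 131.39 tonne/day; concentrate = 978.61 tonne/day.
citric acid reaching the mixer = 885.78 (from concentrate) + 997×0.534 = 1418.2 tonne/day.
Product flow = 978.61 + 997 = 1975.6 tonne/day; citric acid fraction = 0.718.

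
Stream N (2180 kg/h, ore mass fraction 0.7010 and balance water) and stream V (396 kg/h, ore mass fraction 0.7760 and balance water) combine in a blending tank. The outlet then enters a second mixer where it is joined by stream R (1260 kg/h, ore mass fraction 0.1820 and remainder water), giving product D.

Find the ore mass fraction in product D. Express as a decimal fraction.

0.5383

Overall, product flow = 3836 kg/h.
ore in = 2180×0.701 + 396×0.776 + 1260×0.182 = 2064.8 kg/h.
ore fraction in D = 0.5383.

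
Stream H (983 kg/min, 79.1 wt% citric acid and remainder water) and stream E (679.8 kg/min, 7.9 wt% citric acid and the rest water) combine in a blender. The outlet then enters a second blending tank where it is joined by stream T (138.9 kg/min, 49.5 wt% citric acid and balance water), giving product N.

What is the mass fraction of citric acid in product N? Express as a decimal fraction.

0.4995

Overall, product flow = 1801.7 kg/min.
citric acid in = 983×0.791 + 679.8×0.079 + 138.9×0.495 = 900.01 kg/min.
citric acid fraction in N = 0.4995.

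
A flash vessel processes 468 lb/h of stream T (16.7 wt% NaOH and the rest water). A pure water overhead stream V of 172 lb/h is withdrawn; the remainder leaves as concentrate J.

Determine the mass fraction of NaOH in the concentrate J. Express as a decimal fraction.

NaOH is not removed: 468×0.167 = 78.156 lb/h of NaOH enters J.
Concentrate = 468 − 172 = 296 lb/h.
Mass fraction = 78.156/296 = 0.2640.

0.2640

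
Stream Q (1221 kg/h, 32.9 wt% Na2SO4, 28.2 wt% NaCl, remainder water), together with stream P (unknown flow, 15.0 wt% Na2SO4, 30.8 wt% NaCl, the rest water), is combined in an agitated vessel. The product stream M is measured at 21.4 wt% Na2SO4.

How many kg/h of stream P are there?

Let P be the unknown flow. Total out = 1221 + P.
Na2SO4 balance: 401.71 + 0.150·P = 0.214·(1221 + P)
(0.150 − 0.214)·P = 0.214×1221 − 401.71 = -140.42
P = -140.42 / -0.064 = 2194 kg/h

2194 kg/h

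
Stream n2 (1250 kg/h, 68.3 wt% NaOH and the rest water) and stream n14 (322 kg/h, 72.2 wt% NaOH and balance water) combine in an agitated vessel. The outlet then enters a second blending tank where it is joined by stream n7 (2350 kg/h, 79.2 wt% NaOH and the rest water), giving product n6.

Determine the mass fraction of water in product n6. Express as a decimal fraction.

Overall, product flow = 3922 kg/h.
water in = 1250×0.317 + 322×0.278 + 2350×0.208 = 974.57 kg/h.
water fraction in n6 = 0.248.

0.248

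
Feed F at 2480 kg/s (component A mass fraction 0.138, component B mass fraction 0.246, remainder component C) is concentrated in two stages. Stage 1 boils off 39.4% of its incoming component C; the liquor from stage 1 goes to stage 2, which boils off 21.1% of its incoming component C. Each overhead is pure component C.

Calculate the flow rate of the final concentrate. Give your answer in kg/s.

1683 kg/s

component C in feed = 2480×0.616 = 1527.7 kg/s.
After stage 1: component C left = (1−0.394)×1527.7 = 925.77; stream total = 1878.1 kg/s.
After stage 2: component C left = (1−0.211)×925.77 = 730.44; final concentrate = 1682.8 kg/s.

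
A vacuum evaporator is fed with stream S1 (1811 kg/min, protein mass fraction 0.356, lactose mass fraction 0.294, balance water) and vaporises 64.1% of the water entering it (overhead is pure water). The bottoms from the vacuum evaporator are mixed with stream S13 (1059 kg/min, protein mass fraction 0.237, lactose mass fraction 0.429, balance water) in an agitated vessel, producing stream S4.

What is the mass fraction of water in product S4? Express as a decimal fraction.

0.236

Vapour removed = 0.641×0.350×1811 = 406.3 kg/min; concentrate = 1404.7 kg/min.
water reaching the mixer = 227.55 (from concentrate) + 1059×0.334 = 581.26 kg/min.
Product flow = 1404.7 + 1059 = 2463.7 kg/min; water fraction = 0.236.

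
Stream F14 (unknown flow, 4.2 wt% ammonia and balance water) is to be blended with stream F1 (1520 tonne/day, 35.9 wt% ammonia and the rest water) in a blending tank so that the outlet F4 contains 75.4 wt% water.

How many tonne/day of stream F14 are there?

Let F14 be the unknown flow. Total out = 1520 + F14.
water balance: 974.32 + 0.958·F14 = 0.754·(1520 + F14)
(0.958 − 0.754)·F14 = 0.754×1520 − 974.32 = 171.76
F14 = 171.76 / 0.204 = 841.96 tonne/day

842 tonne/day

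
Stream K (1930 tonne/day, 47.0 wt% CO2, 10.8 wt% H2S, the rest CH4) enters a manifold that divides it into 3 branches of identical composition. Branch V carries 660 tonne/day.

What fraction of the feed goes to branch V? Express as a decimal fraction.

Fraction to V = 660/1930 = 0.3420.

0.342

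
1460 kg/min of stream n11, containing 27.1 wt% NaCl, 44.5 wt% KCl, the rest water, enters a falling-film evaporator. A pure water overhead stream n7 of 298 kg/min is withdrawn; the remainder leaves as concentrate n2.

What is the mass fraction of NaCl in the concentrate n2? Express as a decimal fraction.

0.3405

NaCl is not removed: 1460×0.271 = 395.66 kg/min of NaCl enters n2.
Concentrate = 1460 − 298 = 1162 kg/min.
Mass fraction = 395.66/1162 = 0.3405.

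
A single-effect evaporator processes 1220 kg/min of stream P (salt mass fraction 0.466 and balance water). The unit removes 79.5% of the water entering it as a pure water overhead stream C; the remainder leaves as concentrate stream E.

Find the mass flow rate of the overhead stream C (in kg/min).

517.9 kg/min

water entering = 1220×0.534 = 651.48 kg/min; overhead removed = 0.795×651.48 = 517.93 kg/min.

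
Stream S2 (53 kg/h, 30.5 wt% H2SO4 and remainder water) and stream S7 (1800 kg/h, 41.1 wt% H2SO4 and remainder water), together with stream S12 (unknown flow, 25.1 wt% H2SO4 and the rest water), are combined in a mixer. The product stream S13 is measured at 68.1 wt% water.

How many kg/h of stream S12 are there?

2424 kg/h

Let S12 be the unknown flow. Total out = 1853 + S12.
water balance: 1097 + 0.749·S12 = 0.681·(1853 + S12)
(0.749 − 0.681)·S12 = 0.681×1853 − 1097 = 164.86
S12 = 164.86 / 0.068 = 2424.4 kg/h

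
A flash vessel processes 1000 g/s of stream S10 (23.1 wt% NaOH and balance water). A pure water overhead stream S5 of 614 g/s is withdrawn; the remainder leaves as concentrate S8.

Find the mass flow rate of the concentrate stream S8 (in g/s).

Concentrate = 1000 − 614 = 386 g/s.

386 g/s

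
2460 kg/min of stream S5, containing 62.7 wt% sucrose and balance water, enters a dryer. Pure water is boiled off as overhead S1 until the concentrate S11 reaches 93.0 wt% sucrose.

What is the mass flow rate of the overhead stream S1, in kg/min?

sucrose is conserved: 2460×0.627 = 1542.4 kg/min all reports to the concentrate.
Concentrate = 1542.4/(target fraction) = 1658.5 kg/min.
Overhead = 2460 − 1658.5 = 801.48 kg/min.

801.5 kg/min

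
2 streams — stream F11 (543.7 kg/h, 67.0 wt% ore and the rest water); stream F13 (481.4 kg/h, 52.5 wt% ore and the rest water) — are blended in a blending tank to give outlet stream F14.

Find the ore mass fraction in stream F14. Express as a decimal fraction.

Total flow out = 543.7 + 481.4 = 1025.1 kg/h.
ore in = 543.7×0.670 + 481.4×0.525 = 617.01 kg/h.
ore mass fraction in F14 = 617.01/1025.1 = 0.6019.

0.6019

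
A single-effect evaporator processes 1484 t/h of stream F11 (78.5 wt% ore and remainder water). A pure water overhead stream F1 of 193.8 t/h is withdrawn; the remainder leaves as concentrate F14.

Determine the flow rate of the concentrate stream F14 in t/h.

Concentrate = 1484 − 193.8 = 1290.2 t/h.

1290 t/h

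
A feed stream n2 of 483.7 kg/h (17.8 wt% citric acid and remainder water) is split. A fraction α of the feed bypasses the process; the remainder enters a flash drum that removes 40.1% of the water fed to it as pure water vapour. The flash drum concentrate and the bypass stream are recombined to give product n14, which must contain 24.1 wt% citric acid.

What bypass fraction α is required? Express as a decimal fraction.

0.207

All 483.7×0.178 = 86.099 kg/h of citric acid reaches n14, so n14 = 86.099/0.241 = 357.26 kg/h and vapour = 126.44 kg/h.
The evaporator receives (1−α)·483.7 of feed at 0.822 water and removes 0.401 of that water:
0.401×0.822×(1−α)×483.7 = 126.44
(1−α) = 126.44/159.44 = 0.7931;  α = 0.2069.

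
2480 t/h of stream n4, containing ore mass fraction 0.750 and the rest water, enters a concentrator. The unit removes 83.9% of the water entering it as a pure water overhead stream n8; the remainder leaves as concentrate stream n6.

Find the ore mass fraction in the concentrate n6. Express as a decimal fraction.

0.949

ore is not removed: 2480×0.750 = 1860 t/h of ore enters n6.
water entering = 2480×0.250 = 620 t/h; overhead removed = 0.839×620 = 520.18 t/h.
Concentrate = 2480 − 520.18 = 1959.8 t/h.
Mass fraction = 1860/1959.8 = 0.949.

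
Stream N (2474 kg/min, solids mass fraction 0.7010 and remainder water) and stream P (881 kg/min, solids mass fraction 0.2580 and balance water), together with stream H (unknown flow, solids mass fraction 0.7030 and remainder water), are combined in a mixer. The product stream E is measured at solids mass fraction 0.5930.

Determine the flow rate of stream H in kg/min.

254 kg/min

Let H be the unknown flow. Total out = 3355 + H.
solids balance: 1961.6 + 0.703·H = 0.593·(3355 + H)
(0.703 − 0.593)·H = 0.593×3355 − 1961.6 = 27.943
H = 27.943 / 0.110 = 254.03 kg/min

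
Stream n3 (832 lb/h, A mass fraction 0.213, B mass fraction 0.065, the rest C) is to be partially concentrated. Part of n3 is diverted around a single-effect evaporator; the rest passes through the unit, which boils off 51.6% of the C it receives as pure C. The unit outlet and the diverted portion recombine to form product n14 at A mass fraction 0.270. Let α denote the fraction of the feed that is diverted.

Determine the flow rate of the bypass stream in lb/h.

360.5 lb/h

All 832×0.213 = 177.22 lb/h of A reaches n14, so n14 = 177.22/0.270 = 656.36 lb/h and vapour = 175.64 lb/h.
The evaporator receives (1−α)·832 of feed at 0.722 C and removes 0.516 of that C:
0.516×0.722×(1−α)×832 = 175.64
(1−α) = 175.64/309.96 = 0.5667;  α = 0.4333.
Bypass flow = 0.4333×832 = 360.54 lb/h.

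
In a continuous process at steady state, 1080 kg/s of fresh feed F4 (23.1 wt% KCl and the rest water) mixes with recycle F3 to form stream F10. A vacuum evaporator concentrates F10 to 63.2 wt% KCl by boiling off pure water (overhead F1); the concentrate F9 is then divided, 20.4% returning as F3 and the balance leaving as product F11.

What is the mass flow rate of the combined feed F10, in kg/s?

Overall KCl balance (none leaves overhead): KCl in fresh feed = KCl in product, i.e. 1080×0.231 = (1−0.204)·F9·0.632.
F9 = 249.48/(0.632×0.796) = 495.91 kg/s.
Recycle F3 = 0.204×495.91 = 101.17 kg/s.
Combined feed F10 = 1080 + 101.17 = 1181.2 kg/s.

1181 kg/s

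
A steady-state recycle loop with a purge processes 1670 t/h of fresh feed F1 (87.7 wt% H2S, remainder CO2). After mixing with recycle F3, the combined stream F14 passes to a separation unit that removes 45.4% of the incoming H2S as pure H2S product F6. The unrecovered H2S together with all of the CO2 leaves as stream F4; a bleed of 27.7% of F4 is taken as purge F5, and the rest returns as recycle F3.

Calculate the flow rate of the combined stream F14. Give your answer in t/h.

3161 t/h

CO2 enters only via F1 and leaves only via the purge: 1670×0.123 = 0.277×(CO2 in F4), and the separation unit passes all CO2, so CO2 in F14 = CO2 in F4 = 741.55 t/h.
H2S in F14: m_A = 1670×0.877 + (1−0.277)·(1−0.454)·m_A, so m_A = 1464.6/0.6052 = 2419.8 t/h.
F14 = 2419.8 + 741.55 = 3161.4 t/h.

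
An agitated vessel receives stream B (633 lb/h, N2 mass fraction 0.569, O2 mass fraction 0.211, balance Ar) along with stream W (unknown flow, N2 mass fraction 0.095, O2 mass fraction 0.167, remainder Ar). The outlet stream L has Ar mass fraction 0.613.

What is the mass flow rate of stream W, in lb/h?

Let W be the unknown flow. Total out = 633 + W.
Ar balance: 139.26 + 0.738·W = 0.613·(633 + W)
(0.738 − 0.613)·W = 0.613×633 − 139.26 = 248.77
W = 248.77 / 0.125 = 1990.2 lb/h

1990 lb/h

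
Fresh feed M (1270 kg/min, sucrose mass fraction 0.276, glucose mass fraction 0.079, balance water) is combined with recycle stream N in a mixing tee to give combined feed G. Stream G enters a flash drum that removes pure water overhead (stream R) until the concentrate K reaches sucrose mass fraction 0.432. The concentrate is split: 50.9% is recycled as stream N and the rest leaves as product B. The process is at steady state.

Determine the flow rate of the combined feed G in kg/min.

Overall sucrose balance (none leaves overhead): sucrose in fresh feed = sucrose in product, i.e. 1270×0.276 = (1−0.509)·K·0.432.
K = 350.52/(0.432×0.491) = 1652.5 kg/min.
Recycle N = 0.509×1652.5 = 841.13 kg/min.
Combined feed G = 1270 + 841.13 = 2111.1 kg/min.

2111 kg/min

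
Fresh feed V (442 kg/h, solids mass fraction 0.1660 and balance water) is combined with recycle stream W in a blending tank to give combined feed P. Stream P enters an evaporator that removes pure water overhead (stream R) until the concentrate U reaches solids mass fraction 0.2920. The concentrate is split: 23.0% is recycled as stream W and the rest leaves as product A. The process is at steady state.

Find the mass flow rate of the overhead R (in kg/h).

190.7 kg/h

Overall solids balance (none leaves overhead): solids in fresh feed = solids in product, i.e. 442×0.166 = (1−0.230)·U·0.292.
U = 73.372/(0.292×0.770) = 326.33 kg/h.
Recycle W = 0.230×326.33 = 75.056 kg/h.
Combined feed P = 442 + 75.056 = 517.06 kg/h.
Overhead R = P − U = 517.06 − 326.33 = 190.73 kg/h.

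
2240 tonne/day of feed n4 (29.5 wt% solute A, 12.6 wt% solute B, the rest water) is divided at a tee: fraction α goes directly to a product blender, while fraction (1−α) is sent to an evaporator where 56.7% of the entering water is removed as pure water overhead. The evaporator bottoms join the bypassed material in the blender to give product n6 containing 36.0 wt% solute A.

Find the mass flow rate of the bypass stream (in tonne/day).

All 2240×0.295 = 660.8 tonne/day of solute A reaches n6, so n6 = 660.8/0.360 = 1835.6 tonne/day and vapour = 404.44 tonne/day.
The evaporator receives (1−α)·2240 of feed at 0.579 water and removes 0.567 of that water:
0.567×0.579×(1−α)×2240 = 404.44
(1−α) = 404.44/735.38 = 0.5500;  α = 0.4500.
Bypass flow = 0.4500×2240 = 1008 tonne/day.

1008 tonne/day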